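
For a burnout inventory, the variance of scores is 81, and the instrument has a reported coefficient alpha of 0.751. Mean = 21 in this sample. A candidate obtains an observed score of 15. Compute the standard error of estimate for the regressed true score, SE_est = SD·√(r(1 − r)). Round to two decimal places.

3.89

SD = √81 ≈ 9.00000
SE_est = SD × √(r(1 − r)) = 9.00000 × √0.18700 ≈ 9.00000 × 0.43243 ≈ 3.89190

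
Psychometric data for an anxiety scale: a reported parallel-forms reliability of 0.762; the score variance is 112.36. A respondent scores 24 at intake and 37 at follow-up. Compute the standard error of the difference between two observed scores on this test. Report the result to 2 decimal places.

SD = √112.36 ≃ 10.600
SEM = 10.600 * √(1 − 0.762) = 10.600 * √0.238 ≃ 10.600 * 0.488 ≃ 5.171
Standard error of the difference = 5.171·√2 ≃ 7.313

7.31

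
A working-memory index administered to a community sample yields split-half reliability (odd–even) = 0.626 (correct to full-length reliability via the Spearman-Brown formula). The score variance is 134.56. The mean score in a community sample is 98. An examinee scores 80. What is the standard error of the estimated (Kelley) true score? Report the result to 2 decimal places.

4.88

σ = 134.56^(1/2) = 11.6000
r_full = 2·0.626 / (1 + 0.626) ≃ 0.7700
SE_est = 11.6000·√[r(1 − r)] ≃ 4.8817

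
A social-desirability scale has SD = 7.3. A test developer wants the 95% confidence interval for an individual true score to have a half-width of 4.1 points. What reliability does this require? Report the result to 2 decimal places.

Required SEM = 4.1 / 1.96 ≈ 2.0918
r = 1 − (2.0918/7.3)² ≈ 1 − 0.0821 ≈ 0.9179

0.92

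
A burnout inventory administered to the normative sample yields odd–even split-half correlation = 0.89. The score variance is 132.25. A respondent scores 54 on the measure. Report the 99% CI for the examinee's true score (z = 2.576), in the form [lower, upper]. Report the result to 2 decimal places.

[46.85, 61.15]

σ = 132.25^(1/2) = 11.500
Spearman-Brown: r = 2(0.89) / (1 + 0.89) = 1.780 / 1.890 ≈ 0.942
SEM = 11.500 · √(1 − 0.942) = 11.500 · √0.058 ≈ 11.500 · 0.241 ≈ 2.774
Half-width = 2.576·2.774 ≈ 7.147
Interval: (46.853, 61.147)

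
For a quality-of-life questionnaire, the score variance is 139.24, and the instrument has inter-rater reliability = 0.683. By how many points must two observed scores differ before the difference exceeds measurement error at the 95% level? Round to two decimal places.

18.42

SD = √139.24 = 11.8000
SEM = 11.8000 · √(1 − 0.6830) = 11.8000 · √0.3170 ≈ 11.8000 · 0.5630 ≈ 6.6437
Standard error of the difference = 6.6437·√2 ≈ 9.3956
Smallest detectable difference = 1.96·9.3956 ≈ 18.4155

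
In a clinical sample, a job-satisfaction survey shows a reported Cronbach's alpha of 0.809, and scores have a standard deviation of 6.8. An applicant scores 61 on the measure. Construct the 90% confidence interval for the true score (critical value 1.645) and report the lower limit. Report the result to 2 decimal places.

56.11

SEM = 6.800·√(1 − 0.809) ≈ 2.972
Half-width = 1.645·2.972 ≈ 4.889
Lower limit = 61 − 4.889 ≈ 56.111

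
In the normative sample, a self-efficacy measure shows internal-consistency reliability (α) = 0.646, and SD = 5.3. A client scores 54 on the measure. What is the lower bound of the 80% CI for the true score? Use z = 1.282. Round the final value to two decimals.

The standard error of measurement is 5.30000×√(1 − 0.64600) ≈ 5.30000×0.59498 ≈ 3.15339.
Half-width = 1.282×3.15339 ≈ 4.04264
Lower limit = 54 − 4.04264 ≈ 49.95736

49.96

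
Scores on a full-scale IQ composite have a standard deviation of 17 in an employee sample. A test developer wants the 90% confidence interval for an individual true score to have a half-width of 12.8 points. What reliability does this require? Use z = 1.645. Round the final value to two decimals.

Required SEM = 12.8 / 1.645 ≈ 7.781
r = 1 − (SEM / SD)² = 1 − (7.781 / 17)² ≈ 1 − 0.210 ≈ 0.790

0.79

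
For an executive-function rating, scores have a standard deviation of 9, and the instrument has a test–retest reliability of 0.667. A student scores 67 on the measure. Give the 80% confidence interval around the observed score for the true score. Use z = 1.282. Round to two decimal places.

[60.34, 73.66]

SEM = 9.0000×√(1 − 0.6670) ≈ 5.1936
1.282 × SEM ≈ 6.6581
80% CI: 67 ± 6.6581 = [60.3419, 73.6581]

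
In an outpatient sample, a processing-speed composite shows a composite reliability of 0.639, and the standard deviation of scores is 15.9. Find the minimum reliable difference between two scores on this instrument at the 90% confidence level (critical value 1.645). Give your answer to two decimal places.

22.22

The standard error of measurement is 15.900*√(1 − 0.639) ≈ 15.900*0.601 ≈ 9.553.
SE_diff = SEM * √2 ≈ 9.553 * 1.414 ≈ 13.510
Minimum reliable difference = 1.645 * SE_diff ≈ 1.645 * 13.510 ≈ 22.224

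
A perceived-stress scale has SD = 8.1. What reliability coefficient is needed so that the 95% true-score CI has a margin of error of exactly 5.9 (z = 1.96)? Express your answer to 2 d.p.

0.86

Required SEM = 5.9 / 1.96 ≈ 3.01020
Required reliability = 1 − (SEM/SD)² = 1 − 0.13811 ≈ 0.86189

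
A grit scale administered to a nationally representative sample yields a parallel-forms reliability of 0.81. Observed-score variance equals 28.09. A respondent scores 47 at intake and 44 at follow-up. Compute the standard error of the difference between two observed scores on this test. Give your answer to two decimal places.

3.27

SD = √28.09 = 5.300
SEM = 5.300 × √(1 − 0.810) = 5.300 × √0.190 ≃ 5.300 × 0.436 ≃ 2.310
Standard error of the difference = 2.310·√2 ≃ 3.267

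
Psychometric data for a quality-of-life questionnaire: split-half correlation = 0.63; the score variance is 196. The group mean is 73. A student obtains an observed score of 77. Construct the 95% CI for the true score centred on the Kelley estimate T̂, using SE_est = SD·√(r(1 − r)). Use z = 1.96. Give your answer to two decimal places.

[64.60, 87.59]

SD = √196 ≃ 14.000
Spearman-Brown: r = 2(0.63) / (1 + 0.63) = 1.260 / 1.630 ≃ 0.773
T̂ = r·X + (1 − r)·M = 0.773·77 + 0.227·73 = 59.521 + 16.571 ≃ 76.092
SE_est = SD · √(r(1 − r)) = 14.000 · √0.175 ≃ 14.000 · 0.419 ≃ 5.864
CI = 76.092 ± 1.96 · 5.864 → [64.598, 87.586]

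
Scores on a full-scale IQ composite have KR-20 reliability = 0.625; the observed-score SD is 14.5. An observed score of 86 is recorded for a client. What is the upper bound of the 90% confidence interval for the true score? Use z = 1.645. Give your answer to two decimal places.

100.61

SEM = 14.500 * √(1 − 0.625) = 14.500 * √0.375 ≃ 14.500 * 0.612 ≃ 8.879
Margin = 1.645 * 8.879 ≃ 14.607
Upper limit = 86 + 14.607 ≃ 100.607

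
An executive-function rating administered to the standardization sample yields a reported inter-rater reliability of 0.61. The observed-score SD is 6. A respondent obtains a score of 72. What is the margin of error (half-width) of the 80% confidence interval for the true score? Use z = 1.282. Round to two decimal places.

The standard error of measurement is 6.00000·√(1 − 0.61000) ≈ 6.00000·0.62450 ≈ 3.74700.
Half-width = 1.282·3.74700 ≈ 4.80365

4.80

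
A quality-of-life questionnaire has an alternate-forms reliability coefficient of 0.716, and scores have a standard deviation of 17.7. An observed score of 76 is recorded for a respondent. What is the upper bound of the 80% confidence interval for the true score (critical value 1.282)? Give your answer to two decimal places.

SEM = 17.7000 × √(1 − 0.7160) = 17.7000 × √0.2840 ≈ 17.7000 × 0.5329 ≈ 9.4326
Margin = 1.282 × 9.4326 ≈ 12.0926
Upper bound: 76 + 12.0926 = 88.0926

88.09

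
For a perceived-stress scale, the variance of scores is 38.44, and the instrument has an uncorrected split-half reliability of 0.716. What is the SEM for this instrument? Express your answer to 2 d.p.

2.52

SD = √38.44 ≃ 6.20000
Full-length reliability (Spearman-Brown) = 2(0.716)/(1+0.716) ≃ 0.83450
SEM = 6.20000 · √(1 − 0.83450) = 6.20000 · √0.16550 ≃ 6.20000 · 0.40682 ≃ 2.52227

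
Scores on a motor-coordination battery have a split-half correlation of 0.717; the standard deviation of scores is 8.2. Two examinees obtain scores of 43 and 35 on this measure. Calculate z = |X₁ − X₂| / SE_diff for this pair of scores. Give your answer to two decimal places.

Full-length reliability (Spearman-Brown) = 2(0.717)/(1+0.717) ≈ 0.83518
The standard error of measurement is 8.20000·√(1 − 0.83518) ≈ 8.20000·0.40598 ≈ 3.32906.
Standard error of the difference = 3.32906·√2 ≈ 4.70801
z = 8 / 4.70801 ≈ 1.69923

1.70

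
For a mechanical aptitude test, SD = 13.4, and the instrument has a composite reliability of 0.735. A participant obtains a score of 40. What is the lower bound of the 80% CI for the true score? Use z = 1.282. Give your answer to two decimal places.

SEM = 13.400·√(1 − 0.735) ≃ 6.898
Half-width = 1.282·6.898 ≃ 8.843
Lower bound: 40 − 8.843 = 31.157

31.16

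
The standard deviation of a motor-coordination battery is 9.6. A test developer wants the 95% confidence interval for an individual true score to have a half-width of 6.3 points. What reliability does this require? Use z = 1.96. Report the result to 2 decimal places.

Required SEM = 6.3 / 1.96 ≃ 3.214
Required reliability = 1 − (SEM/SD)² = 1 − 0.112 ≃ 0.888

0.89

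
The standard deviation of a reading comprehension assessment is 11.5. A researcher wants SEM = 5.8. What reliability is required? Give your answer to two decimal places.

0.75

r = 1 − (5.800/11.5)² ≃ 1 − 0.254 ≃ 0.746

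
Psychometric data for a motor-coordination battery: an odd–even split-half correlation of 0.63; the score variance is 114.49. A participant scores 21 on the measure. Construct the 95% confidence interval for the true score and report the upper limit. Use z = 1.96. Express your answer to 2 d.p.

SD = √114.49 ≈ 10.700
Spearman-Brown: r = 2(0.63) / (1 + 0.63) = 1.260 / 1.630 ≈ 0.773
SEM = 10.700 · √(1 − 0.773) = 10.700 · √0.227 ≈ 10.700 · 0.476 ≈ 5.098
Margin = 1.96 · 5.098 ≈ 9.992
Upper limit = 21 + 9.992 ≈ 30.992

30.99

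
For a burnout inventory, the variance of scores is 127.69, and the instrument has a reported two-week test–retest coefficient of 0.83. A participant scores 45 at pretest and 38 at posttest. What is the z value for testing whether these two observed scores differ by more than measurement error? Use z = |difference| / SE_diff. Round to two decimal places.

1.06

σ = 127.69^(1/2) = 11.300
SEM = 11.300×√(1 − 0.830) ≈ 4.659
SE_diff = SEM × √2 ≈ 4.659 × 1.414 ≈ 6.589
z = |45 − 38| / 6.589 = 7 / 6.589 ≈ 1.062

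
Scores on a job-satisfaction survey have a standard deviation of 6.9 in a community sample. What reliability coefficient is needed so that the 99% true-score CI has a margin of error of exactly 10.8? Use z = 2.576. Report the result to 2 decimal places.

Required SEM = 10.8 / 2.576 ≃ 4.193
Required reliability = 1 − (SEM/SD)² = 1 − 0.369 ≃ 0.631

0.63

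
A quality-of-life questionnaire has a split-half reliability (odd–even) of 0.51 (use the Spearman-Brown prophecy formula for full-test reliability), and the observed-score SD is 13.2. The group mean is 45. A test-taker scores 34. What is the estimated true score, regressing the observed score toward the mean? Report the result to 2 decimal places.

Spearman-Brown: r = 2(0.51) / (1 + 0.51) = 1.020 / 1.510 ≈ 0.675
T̂ = r·X + (1 − r)·M = 0.675×34 + 0.325×45 ≈ 22.967 + 14.603 ≈ 37.570

37.57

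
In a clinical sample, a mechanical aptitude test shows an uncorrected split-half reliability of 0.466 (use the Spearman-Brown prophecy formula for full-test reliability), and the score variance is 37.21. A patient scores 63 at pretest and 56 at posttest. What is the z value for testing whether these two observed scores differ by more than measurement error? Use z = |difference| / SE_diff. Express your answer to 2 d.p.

1.34

SD = √37.21 = 6.100
r_full = 2·0.466 / (1 + 0.466) ≈ 0.636
SEM = 6.100*√(1 − 0.636) ≈ 3.682
SE_diff = SEM * √2 ≈ 3.682 * 1.414 ≈ 5.207
z = 7 / 5.207 ≈ 1.344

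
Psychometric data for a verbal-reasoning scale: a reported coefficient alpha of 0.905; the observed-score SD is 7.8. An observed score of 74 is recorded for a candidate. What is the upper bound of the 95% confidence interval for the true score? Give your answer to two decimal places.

78.71

SEM = 7.8000*√(1 − 0.9050) ≃ 2.4041
Margin = 1.96 * 2.4041 ≃ 4.7121
Upper bound: 74 + 4.7121 = 78.7121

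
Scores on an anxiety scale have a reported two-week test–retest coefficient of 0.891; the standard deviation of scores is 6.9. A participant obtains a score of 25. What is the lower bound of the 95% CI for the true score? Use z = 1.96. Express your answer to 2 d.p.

20.54

SEM = 6.90000 * √(1 − 0.89100) = 6.90000 * √0.10900 ≃ 6.90000 * 0.33015 ≃ 2.27805
1.96 * SEM ≃ 4.46497
Lower limit = 25 − 4.46497 ≃ 20.53503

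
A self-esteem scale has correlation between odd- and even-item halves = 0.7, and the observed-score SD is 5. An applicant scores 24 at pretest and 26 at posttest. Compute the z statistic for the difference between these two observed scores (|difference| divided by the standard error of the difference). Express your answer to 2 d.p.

0.67

Full-length reliability (Spearman-Brown) = 2(0.7)/(1+0.7) ≈ 0.824
SEM = 5.000*√(1 − 0.824) ≈ 2.100
SE_diff = √2 * SEM ≈ 2.970
z = 2 / 2.970 ≈ 0.673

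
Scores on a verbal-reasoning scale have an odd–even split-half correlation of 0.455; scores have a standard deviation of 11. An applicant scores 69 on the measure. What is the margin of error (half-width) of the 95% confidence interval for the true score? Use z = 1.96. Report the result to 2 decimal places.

13.20

r_full = 2·0.455 / (1 + 0.455) ≃ 0.62543
SEM = 11.00000 * √(1 − 0.62543) = 11.00000 * √0.37457 ≃ 11.00000 * 0.61202 ≃ 6.73224
Margin = 1.96 * 6.73224 ≃ 13.19519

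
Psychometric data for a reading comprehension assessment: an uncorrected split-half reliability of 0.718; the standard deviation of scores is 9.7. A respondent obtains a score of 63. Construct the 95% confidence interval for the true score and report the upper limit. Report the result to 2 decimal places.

70.70

Full-length reliability (Spearman-Brown) = 2(0.718)/(1+0.718) ≃ 0.836
SEM = 9.700*√(1 − 0.836) ≃ 3.930
Half-width = 1.96*3.930 ≃ 7.703
Upper bound: 63 + 7.703 = 70.703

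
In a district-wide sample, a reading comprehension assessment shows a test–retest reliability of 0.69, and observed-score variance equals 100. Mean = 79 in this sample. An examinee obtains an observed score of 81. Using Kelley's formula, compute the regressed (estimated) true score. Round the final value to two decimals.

T̂ = r·X + (1 − r)·M = 0.6900×81 + 0.3100×79 = 55.8900 + 24.4900 ≈ 80.3800

80.38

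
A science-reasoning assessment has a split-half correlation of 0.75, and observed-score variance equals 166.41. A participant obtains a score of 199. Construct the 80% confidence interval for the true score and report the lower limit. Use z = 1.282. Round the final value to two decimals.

SD = √166.41 = 12.9000
r_full = 2·0.75 / (1 + 0.75) ≈ 0.8571
SEM = 12.9000 * √(1 − 0.8571) = 12.9000 * √0.1429 ≈ 12.9000 * 0.3780 ≈ 4.8757
1.282 * SEM ≈ 6.2507
Lower bound: 199 − 6.2507 = 192.7493

192.75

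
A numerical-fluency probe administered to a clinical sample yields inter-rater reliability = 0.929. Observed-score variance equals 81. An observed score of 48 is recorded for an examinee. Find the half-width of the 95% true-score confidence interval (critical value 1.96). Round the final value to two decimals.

SD = √81 = 9.000
The standard error of measurement is 9.000×√(1 − 0.929) ≃ 9.000×0.266 ≃ 2.398.
1.96 × SEM ≃ 4.700

4.70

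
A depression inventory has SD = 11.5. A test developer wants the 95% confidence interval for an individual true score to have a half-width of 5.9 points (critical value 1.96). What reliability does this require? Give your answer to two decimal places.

Required SEM = 5.9 / 1.96 ≈ 3.0102
Required reliability = 1 − (SEM/SD)² = 1 − 0.0685 ≈ 0.9315

0.93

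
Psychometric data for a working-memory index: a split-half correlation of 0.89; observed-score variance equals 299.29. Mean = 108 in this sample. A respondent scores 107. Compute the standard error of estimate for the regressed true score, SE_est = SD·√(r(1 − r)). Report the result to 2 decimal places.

4.05

σ = 299.29^(1/2) = 17.3000
Spearman-Brown: r = 2(0.89) / (1 + 0.89) = 1.7800 / 1.8900 ≃ 0.9418
SE_est = SD · √(r(1 − r)) = 17.3000 · √0.0548 ≃ 17.3000 · 0.2341 ≃ 4.0503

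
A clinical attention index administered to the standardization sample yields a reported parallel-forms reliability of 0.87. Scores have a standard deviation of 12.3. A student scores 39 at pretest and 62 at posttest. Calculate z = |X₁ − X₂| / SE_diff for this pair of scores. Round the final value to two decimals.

The standard error of measurement is 12.300*√(1 − 0.870) ≃ 12.300*0.361 ≃ 4.435.
SE_diff = √2 * SEM ≃ 6.272
z = 23 / 6.272 ≃ 3.667

3.67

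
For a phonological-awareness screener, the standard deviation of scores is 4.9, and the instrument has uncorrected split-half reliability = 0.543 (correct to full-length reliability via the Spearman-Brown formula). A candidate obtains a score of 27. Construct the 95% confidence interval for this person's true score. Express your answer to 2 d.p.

[21.77, 32.23]

Full-length reliability (Spearman-Brown) = 2(0.543)/(1+0.543) ≈ 0.704
SEM = 4.900 × √(1 − 0.704) = 4.900 × √0.296 ≈ 4.900 × 0.544 ≈ 2.667
Margin = 1.96 × 2.667 ≈ 5.227
Interval: (21.773, 32.227)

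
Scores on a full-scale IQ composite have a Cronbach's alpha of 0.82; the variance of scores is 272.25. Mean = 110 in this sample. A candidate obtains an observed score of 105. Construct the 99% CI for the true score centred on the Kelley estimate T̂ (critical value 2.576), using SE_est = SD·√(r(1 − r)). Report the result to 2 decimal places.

SD = √272.25 = 16.500
T̂ = 0.820(105) + 0.180(110) ≈ 105.900
SE_est = 16.500·√[r(1 − r)] ≈ 6.339
CI = 105.900 ± 2.576 · 6.339 → [89.570, 122.230]

[89.57, 122.23]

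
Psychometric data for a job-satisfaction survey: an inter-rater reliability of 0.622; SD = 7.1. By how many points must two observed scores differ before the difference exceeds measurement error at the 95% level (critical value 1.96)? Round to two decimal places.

SEM = 7.1000·√(1 − 0.6220) ≈ 4.3652
SE_diff = √2 · SEM ≈ 6.1733
Smallest detectable difference = 1.96·6.1733 ≈ 12.0997

12.10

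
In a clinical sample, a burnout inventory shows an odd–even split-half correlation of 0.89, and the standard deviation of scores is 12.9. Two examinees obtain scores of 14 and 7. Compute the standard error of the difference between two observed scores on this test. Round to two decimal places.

4.40

Full-length reliability (Spearman-Brown) = 2(0.89)/(1+0.89) ≃ 0.942
SEM = 12.900 · √(1 − 0.942) = 12.900 · √0.058 ≃ 12.900 · 0.241 ≃ 3.112
SE_diff = √2 · SEM ≃ 4.401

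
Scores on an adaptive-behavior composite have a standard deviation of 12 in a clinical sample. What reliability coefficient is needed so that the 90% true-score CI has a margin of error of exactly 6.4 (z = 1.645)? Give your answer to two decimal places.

0.89

SEM needed = half-width / z = 6.4/1.645 ≃ 3.8906
Required reliability = 1 − (SEM/SD)² = 1 − 0.1051 ≃ 0.8949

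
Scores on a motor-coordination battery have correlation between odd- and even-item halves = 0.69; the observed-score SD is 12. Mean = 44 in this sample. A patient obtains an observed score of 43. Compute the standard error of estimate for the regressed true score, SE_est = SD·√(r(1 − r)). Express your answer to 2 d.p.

4.64

Full-length reliability (Spearman-Brown) = 2(0.69)/(1+0.69) ≈ 0.81657
SE_est = SD * √(r(1 − r)) = 12.00000 * √0.14978 ≈ 12.00000 * 0.38702 ≈ 4.64424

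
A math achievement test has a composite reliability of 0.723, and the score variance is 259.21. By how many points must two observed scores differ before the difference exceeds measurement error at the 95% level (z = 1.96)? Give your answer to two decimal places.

SD = √259.21 = 16.10000
The standard error of measurement is 16.10000*√(1 − 0.72300) ≃ 16.10000*0.52631 ≃ 8.47356.
SE_diff = √2 * SEM ≃ 11.98342
Smallest detectable difference = 1.96*11.98342 ≃ 23.48750

23.49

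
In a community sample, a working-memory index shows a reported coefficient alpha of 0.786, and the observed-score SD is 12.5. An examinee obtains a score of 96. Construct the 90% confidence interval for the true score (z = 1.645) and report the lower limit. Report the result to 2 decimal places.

SEM = 12.500 × √(1 − 0.786) = 12.500 × √0.214 ≈ 12.500 × 0.463 ≈ 5.783
Margin = 1.645 × 5.783 ≈ 9.512
Lower bound: 96 − 9.512 = 86.488

86.49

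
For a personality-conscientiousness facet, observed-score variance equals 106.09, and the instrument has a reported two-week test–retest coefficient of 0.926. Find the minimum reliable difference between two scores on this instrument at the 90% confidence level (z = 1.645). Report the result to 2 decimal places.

6.52

SD = √106.09 ≃ 10.300
SEM = 10.300×√(1 − 0.926) ≃ 2.802
SE_diff = √2 × SEM ≃ 3.962
Smallest detectable difference = 1.645×3.962 ≃ 6.518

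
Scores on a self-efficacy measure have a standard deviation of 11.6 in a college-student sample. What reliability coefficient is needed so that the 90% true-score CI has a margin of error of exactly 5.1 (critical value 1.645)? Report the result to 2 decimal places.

SEM needed = half-width / z = 5.1/1.645 ≃ 3.10030
Required reliability = 1 − (SEM/SD)² = 1 − 0.07143 ≃ 0.92857

0.93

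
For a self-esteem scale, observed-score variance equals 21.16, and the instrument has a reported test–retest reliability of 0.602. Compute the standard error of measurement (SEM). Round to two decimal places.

2.90

SD = √21.16 ≈ 4.6000
The standard error of measurement is 4.6000·√(1 − 0.6020) ≈ 4.6000·0.6309 ≈ 2.9020.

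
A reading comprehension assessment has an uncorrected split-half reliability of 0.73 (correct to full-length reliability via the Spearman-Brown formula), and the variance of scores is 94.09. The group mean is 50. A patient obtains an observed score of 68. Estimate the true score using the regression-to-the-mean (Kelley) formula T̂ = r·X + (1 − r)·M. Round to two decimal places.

r_full = 2·0.73 / (1 + 0.73) ≈ 0.8439
Estimated true score = 0.8439×68 + (1 − 0.8439)×50 ≈ 65.1908

65.19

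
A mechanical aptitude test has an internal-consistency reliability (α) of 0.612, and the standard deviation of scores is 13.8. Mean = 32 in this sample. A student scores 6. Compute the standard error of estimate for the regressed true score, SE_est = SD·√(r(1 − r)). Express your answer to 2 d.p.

SE_est = 13.8000·√[r(1 − r)] ≃ 6.7247

6.72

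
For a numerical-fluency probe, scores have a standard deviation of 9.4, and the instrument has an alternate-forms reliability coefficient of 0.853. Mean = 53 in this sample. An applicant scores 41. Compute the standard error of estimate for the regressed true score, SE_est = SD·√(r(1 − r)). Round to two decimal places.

SE_est = SD · √(r(1 − r)) = 9.400 · √0.125 ≃ 9.400 · 0.354 ≃ 3.329

3.33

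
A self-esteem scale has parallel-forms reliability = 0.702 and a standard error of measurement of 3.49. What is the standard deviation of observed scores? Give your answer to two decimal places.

6.39

SD = SEM / √(1 − r) = 3.49 / √0.29800 ≈ 3.49 / 0.54589 ≈ 6.39319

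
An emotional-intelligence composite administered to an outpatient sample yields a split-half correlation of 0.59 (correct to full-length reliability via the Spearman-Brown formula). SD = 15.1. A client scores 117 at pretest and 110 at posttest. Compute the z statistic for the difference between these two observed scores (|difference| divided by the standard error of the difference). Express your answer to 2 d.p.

0.65

r_full = 2·0.59 / (1 + 0.59) ≈ 0.7421
SEM = 15.1000*√(1 − 0.7421) ≈ 7.6678
SE_diff = √2 * SEM ≈ 10.8439
z = 7 / 10.8439 ≈ 0.6455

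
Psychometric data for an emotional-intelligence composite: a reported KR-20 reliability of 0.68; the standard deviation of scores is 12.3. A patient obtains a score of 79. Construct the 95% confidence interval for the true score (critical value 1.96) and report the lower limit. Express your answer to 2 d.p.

65.36

The standard error of measurement is 12.3000×√(1 − 0.6800) ≈ 12.3000×0.5657 ≈ 6.9579.
1.96 × SEM ≈ 13.6375
Lower limit = 79 − 13.6375 ≈ 65.3625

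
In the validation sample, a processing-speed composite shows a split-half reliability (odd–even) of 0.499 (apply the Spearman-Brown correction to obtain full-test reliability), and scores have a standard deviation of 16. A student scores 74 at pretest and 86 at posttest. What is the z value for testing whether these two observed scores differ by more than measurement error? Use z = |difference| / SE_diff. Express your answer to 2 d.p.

Full-length reliability (Spearman-Brown) = 2(0.499)/(1+0.499) ≃ 0.666
The standard error of measurement is 16.000×√(1 − 0.666) ≃ 16.000×0.578 ≃ 9.250.
SE_diff = √2 × SEM ≃ 13.081
z = 12 / 13.081 ≃ 0.917

0.92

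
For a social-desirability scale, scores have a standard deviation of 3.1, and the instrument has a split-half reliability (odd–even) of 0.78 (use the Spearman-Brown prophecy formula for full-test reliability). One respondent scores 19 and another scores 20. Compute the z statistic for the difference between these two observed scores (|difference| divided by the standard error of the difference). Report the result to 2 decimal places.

0.65

Spearman-Brown: r = 2(0.78) / (1 + 0.78) = 1.560 / 1.780 ≈ 0.876
SEM = 3.100 × √(1 − 0.876) = 3.100 × √0.124 ≈ 3.100 × 0.352 ≈ 1.090
SE_diff = √2 × SEM ≈ 1.541
z = 1 / 1.541 ≈ 0.649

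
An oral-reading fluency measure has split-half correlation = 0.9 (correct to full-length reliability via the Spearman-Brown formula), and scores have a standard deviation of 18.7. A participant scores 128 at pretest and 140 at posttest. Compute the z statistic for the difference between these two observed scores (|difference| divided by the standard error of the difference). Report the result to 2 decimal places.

1.98

Full-length reliability (Spearman-Brown) = 2(0.9)/(1+0.9) ≈ 0.9474
SEM = 18.7000 · √(1 − 0.9474) = 18.7000 · √0.0526 ≈ 18.7000 · 0.2294 ≈ 4.2901
SE_diff = √2 · SEM ≈ 6.0671
z = |128 − 140| / 6.0671 = 12 / 6.0671 ≈ 1.9779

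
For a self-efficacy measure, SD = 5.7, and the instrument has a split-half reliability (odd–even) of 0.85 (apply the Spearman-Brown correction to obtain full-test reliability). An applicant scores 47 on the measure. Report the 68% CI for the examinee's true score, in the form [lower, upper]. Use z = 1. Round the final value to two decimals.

Spearman-Brown: r = 2(0.85) / (1 + 0.85) = 1.7000 / 1.8500 ≈ 0.9189
The standard error of measurement is 5.7000*√(1 − 0.9189) ≈ 5.7000*0.2847 ≈ 1.6231.
Half-width = 1*1.6231 ≈ 1.6231
CI = 47 ± 1.6231 → [45.3769, 48.6231]

[45.38, 48.62]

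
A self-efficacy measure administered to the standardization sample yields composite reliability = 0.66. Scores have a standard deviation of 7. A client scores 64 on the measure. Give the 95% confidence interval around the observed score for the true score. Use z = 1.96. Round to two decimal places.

[56.00, 72.00]

SEM = 7.0000×√(1 − 0.6600) ≃ 4.0817
1.96 × SEM ≃ 8.0001
Interval: (55.9999, 72.0001)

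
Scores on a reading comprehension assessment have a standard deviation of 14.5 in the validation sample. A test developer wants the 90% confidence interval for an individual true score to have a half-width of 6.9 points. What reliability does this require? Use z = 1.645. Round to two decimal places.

0.92

SEM needed = half-width / z = 6.9/1.645 ≃ 4.195
r = 1 − (SEM / SD)² = 1 − (4.195 / 14.5)² ≃ 1 − 0.084 ≃ 0.916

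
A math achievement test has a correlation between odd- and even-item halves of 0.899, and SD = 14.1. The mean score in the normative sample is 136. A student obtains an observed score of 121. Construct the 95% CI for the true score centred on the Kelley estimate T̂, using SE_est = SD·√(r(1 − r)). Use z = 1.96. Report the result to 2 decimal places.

[115.60, 128.00]

r_full = 2·0.899 / (1 + 0.899) ≈ 0.94681
T̂ = r·X + (1 − r)·M = 0.94681·121 + 0.05319·136 ≈ 114.56451 + 7.23328 ≈ 121.79779
SE_est = SD · √(r(1 − r)) = 14.10000 · √0.05036 ≈ 14.10000 · 0.22440 ≈ 3.16410
CI = 121.79779 ± 1.96 · 3.16410 → [115.59616, 127.99942]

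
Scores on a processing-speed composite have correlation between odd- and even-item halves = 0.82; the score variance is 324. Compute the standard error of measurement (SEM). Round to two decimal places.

5.66

SD = √324 ≈ 18.0000
Spearman-Brown: r = 2(0.82) / (1 + 0.82) = 1.6400 / 1.8200 ≈ 0.9011
SEM = 18.0000*√(1 − 0.9011) ≈ 5.6607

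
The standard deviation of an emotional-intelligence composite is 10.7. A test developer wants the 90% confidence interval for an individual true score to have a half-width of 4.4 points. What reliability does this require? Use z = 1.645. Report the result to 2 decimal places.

0.94

Required SEM = 4.4 / 1.645 ≈ 2.6748
r = 1 − (SEM / SD)² = 1 − (2.6748 / 10.7)² ≈ 1 − 0.0625 ≈ 0.9375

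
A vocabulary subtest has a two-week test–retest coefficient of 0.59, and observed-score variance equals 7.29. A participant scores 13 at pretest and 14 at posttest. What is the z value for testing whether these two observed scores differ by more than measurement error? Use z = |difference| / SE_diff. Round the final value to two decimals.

0.41

SD = √7.29 ≃ 2.7000
SEM = 2.7000 × √(1 − 0.5900) = 2.7000 × √0.4100 ≃ 2.7000 × 0.6403 ≃ 1.7288
SE_diff = √2 × SEM ≃ 2.4450
z = |13 − 14| / 2.4450 = 1 / 2.4450 ≃ 0.4090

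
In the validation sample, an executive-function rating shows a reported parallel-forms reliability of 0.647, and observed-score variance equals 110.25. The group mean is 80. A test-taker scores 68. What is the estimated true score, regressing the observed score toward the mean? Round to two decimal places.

T̂ = 0.647(68) + 0.353(80) ≃ 72.236

72.24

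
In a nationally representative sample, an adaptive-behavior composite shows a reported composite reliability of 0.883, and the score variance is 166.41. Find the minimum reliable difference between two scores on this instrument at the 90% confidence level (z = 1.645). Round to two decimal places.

SD = √166.41 ≈ 12.9000
SEM = 12.9000×√(1 − 0.8830) ≈ 4.4125
Standard error of the difference = 4.4125·√2 ≈ 6.2402
Minimum reliable difference = 1.645 × SE_diff ≈ 1.645 × 6.2402 ≈ 10.2651

10.27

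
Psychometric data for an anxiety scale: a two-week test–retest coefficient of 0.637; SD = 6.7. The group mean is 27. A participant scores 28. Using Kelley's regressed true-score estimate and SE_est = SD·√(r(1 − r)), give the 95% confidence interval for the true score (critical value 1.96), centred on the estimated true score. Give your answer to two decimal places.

T̂ = 0.637(28) + 0.363(27) ≈ 27.637
SE_est = 6.700*√(0.637*0.363) ≈ 3.222
95% CI: 27.637 ± 6.315 ≈ (21.322, 33.952)

[21.32, 33.95]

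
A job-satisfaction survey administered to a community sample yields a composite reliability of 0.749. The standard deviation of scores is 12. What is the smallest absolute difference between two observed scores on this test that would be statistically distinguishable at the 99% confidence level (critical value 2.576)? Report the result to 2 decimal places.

21.90

SEM = 12.000 × √(1 − 0.749) = 12.000 × √0.251 ≈ 12.000 × 0.501 ≈ 6.012
SE_diff = SEM × √2 ≈ 6.012 × 1.414 ≈ 8.502
Smallest detectable difference = 2.576×8.502 ≈ 21.902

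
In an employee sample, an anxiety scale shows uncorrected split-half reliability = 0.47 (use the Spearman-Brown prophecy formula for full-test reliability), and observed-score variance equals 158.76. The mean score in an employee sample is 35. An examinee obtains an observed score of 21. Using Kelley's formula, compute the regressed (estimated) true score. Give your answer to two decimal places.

r_full = 2·0.47 / (1 + 0.47) ≈ 0.639
T̂ = 0.639(21) + 0.361(35) ≈ 26.048

26.05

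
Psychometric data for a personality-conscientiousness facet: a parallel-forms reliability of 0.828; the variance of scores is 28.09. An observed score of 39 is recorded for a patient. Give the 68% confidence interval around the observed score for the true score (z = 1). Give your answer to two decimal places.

SD = √28.09 ≈ 5.3000
SEM = 5.3000*√(1 − 0.8280) ≈ 2.1981
1 * SEM ≈ 2.1981
CI = 39 ± 2.1981 → [36.8019, 41.1981]

[36.80, 41.20]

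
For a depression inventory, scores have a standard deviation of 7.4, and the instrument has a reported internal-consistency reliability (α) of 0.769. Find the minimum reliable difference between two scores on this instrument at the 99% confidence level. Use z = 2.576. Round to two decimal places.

The standard error of measurement is 7.4000·√(1 − 0.7690) ≈ 7.4000·0.4806 ≈ 3.5566.
Standard error of the difference = 3.5566·√2 ≈ 5.0298
Smallest detectable difference = 2.576·5.0298 ≈ 12.9568

12.96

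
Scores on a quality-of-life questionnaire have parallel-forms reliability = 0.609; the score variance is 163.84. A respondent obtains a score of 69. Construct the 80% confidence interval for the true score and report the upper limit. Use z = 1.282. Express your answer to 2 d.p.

SD = √163.84 ≈ 12.8000
SEM = 12.8000 · √(1 − 0.6090) = 12.8000 · √0.3910 ≈ 12.8000 · 0.6253 ≈ 8.0038
Margin = 1.282 · 8.0038 ≈ 10.2609
Upper limit = 69 + 10.2609 ≈ 79.2609

79.26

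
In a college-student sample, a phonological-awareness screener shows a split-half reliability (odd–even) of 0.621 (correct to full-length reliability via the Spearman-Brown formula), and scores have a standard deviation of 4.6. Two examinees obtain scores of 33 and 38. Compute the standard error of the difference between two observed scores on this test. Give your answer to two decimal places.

3.15

r_full = 2·0.621 / (1 + 0.621) ≈ 0.766
SEM = 4.600×√(1 − 0.766) ≈ 2.224
SE_diff = SEM × √2 ≈ 2.224 × 1.414 ≈ 3.146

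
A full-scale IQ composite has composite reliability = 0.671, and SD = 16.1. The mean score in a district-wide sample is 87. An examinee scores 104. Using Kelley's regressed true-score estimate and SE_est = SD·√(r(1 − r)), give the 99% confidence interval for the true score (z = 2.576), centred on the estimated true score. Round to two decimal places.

T̂ = r·X + (1 − r)·M = 0.671×104 + 0.329×87 = 69.784 + 28.623 ≈ 98.407
SE_est = SD × √(r(1 − r)) = 16.100 × √0.221 ≈ 16.100 × 0.470 ≈ 7.565
99% CI: 98.407 ± 19.486 ≈ (78.921, 117.893)

[78.92, 117.89]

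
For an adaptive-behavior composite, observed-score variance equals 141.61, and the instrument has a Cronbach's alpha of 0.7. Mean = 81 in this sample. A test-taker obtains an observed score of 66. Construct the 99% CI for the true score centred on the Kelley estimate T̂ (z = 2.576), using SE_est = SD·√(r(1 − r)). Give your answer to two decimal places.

SD = √141.61 ≈ 11.900
Estimated true score = 0.700·66 + (1 − 0.700)·81 ≈ 70.500
SE_est = 11.900·√[r(1 − r)] ≈ 5.453
99% CI: 70.500 ± 14.048 ≈ (56.452, 84.548)

[56.45, 84.55]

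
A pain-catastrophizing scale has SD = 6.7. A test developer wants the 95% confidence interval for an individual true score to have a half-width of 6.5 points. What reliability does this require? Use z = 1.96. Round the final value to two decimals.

Required SEM = 6.5 / 1.96 ≈ 3.316
r = 1 − (3.316/6.7)² ≈ 1 − 0.245 ≈ 0.755

0.76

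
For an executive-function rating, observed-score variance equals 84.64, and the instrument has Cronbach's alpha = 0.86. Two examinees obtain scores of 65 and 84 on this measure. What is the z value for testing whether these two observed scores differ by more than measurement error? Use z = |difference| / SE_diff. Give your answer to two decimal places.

3.90

SD = √84.64 ≃ 9.2000
SEM = 9.2000·√(1 − 0.8600) ≃ 3.4423
SE_diff = √2 · SEM ≃ 4.8682
z = 19 / 4.8682 ≃ 3.9029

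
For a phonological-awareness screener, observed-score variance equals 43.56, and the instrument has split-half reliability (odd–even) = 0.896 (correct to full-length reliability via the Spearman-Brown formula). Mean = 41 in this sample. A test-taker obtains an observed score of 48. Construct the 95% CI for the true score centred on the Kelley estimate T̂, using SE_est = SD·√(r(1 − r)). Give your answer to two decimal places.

SD = √43.56 ≃ 6.6000
Spearman-Brown: r = 2(0.896) / (1 + 0.896) = 1.7920 / 1.8960 ≃ 0.9451
T̂ = 0.9451(48) + 0.0549(41) ≃ 47.6160
SE_est = SD × √(r(1 − r)) = 6.6000 × √0.0518 ≃ 6.6000 × 0.2277 ≃ 1.5028
CI = 47.6160 ± 1.96 × 1.5028 → [44.6706, 50.5615]

[44.67, 50.56]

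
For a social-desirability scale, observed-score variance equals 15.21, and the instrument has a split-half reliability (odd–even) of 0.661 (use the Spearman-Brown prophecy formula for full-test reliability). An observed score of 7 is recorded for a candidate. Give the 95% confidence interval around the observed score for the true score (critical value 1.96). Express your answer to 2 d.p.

[3.55, 10.45]

SD = √15.21 ≈ 3.9000
Spearman-Brown: r = 2(0.661) / (1 + 0.661) = 1.3220 / 1.6610 ≈ 0.7959
SEM = 3.9000×√(1 − 0.7959) ≈ 1.7619
1.96 × SEM ≈ 3.4533
CI = 7 ± 3.4533 → [3.5467, 10.4533]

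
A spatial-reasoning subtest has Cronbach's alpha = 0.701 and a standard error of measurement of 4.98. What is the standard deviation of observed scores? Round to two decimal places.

9.11

SD = SEM / √(1 − r) = 4.98 / √0.299 ≃ 4.98 / 0.547 ≃ 9.107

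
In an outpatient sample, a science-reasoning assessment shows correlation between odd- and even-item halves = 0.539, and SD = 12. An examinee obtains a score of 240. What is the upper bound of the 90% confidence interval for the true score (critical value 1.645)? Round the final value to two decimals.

250.80

r_full = 2·0.539 / (1 + 0.539) ≈ 0.7005
SEM = 12.0000 * √(1 − 0.7005) = 12.0000 * √0.2995 ≈ 12.0000 * 0.5473 ≈ 6.5677
Margin = 1.645 * 6.5677 ≈ 10.8038
Upper limit = 240 + 10.8038 ≈ 250.8038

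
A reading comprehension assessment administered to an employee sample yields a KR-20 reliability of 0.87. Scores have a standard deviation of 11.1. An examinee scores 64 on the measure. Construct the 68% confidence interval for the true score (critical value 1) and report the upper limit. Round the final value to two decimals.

68.00

SEM = 11.100·√(1 − 0.870) ≃ 4.002
Half-width = 1·4.002 ≃ 4.002
Upper bound: 64 + 4.002 = 68.002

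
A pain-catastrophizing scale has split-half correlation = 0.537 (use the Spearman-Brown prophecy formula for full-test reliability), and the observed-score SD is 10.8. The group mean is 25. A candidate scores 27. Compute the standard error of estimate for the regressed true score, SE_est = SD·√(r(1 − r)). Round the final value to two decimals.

Spearman-Brown: r = 2(0.537) / (1 + 0.537) = 1.07400 / 1.53700 ≃ 0.69876
SE_est = SD · √(r(1 − r)) = 10.80000 · √0.21049 ≃ 10.80000 · 0.45880 ≃ 4.95499

4.95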